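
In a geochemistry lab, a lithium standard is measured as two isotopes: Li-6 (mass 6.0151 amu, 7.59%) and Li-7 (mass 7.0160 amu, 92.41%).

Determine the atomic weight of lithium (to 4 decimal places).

6.9400 amu

The abundance-weighted mean is 0.0759 × 6.0151 + 0.9241 × 7.0160
= 0.45655 + 6.48349 = 6.94004 amu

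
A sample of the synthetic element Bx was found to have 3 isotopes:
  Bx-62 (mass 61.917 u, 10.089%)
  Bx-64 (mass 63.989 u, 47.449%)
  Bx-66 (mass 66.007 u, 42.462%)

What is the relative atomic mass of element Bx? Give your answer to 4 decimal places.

64.6368 u

Ar = Σ fᵢ·mᵢ = 0.10089 × 61.917 + 0.47449 × 63.989 + 0.42462 × 66.007
= 6.24681 + 30.36214 + 28.02789 = 64.63684 u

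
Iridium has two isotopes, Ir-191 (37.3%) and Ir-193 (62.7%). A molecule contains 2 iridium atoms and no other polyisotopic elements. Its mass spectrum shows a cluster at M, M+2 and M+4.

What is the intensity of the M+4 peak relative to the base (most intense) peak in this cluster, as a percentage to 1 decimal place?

84.0%

Binomial terms of (0.373 + 0.627)^2: M 0.1391, M+2 0.4677, M+4 0.3931 → M+2 is the base peak.
P(M+2) = C(2,1) × 0.373^1 × 0.627^1 = 2 × 0.3730 × 0.6270 = 0.467742 (base)
P(M+4) = C(2,2) × 0.373^0 × 0.627^2 = 1 × 1.0000 × 0.393129 = 0.393129
Relative intensity = 0.393129 / 0.467742 × 100 = 84.0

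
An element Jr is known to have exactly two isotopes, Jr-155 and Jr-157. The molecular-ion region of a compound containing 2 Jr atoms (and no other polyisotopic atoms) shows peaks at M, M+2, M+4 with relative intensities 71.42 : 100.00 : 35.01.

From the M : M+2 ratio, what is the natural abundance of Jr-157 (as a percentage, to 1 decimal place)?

If p is the fraction of Jr that is Jr-155, then I(M+2)/I(M) = [C(2,1)·p^1·(1−p)] / p^2 = 2·(1−p)/p = 100.00/71.42 = 1.4002
(1−p)/p = 1.4002/2 = 0.7001  ⇒  p = 1/(1 + 0.7001) = 0.5882
Jr-155: 58.8%, Jr-157: 41.2%.

41.2%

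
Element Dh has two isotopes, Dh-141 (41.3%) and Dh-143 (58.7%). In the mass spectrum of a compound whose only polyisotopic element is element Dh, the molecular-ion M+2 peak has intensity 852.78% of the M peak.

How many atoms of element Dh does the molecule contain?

6

For n independent Dh atoms, I(M+2)/I(M) = n · (abundance Dh-143) / (abundance Dh-141) = n · 0.587/0.413.
n = 8.5278 × 0.413/0.587 = 6.00 ≈ 6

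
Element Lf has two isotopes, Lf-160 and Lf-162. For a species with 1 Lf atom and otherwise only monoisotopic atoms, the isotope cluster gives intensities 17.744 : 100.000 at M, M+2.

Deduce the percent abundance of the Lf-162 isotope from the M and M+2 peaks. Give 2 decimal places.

84.93%

If p is the fraction of Lf that is Lf-160, then I(M+2)/I(M) = [C(1,1)·p^0·(1−p)] / p^1 = 1·(1−p)/p = 100.000/17.744 = 5.6357
(1−p)/p = 5.6357/1 = 5.6357  ⇒  p = 1/(1 + 5.6357) = 0.1507
Lf-160: 15.07%, Lf-162: 84.93%.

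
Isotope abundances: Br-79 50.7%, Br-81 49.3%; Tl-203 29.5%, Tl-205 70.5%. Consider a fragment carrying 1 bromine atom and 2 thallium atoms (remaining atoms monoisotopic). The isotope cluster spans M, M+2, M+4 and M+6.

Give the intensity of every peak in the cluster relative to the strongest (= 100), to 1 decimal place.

9.7 : 55.5 : 100.0 : 53.6

Bromine pattern (n=1): 0.5070 : 0.4930
Thallium pattern (n=2): 0.087025 : 0.41595 : 0.497025
Convolve the two distributions (both contribute in 2-u steps):
  M: 0.5070×0.087025 = 0.044122
  M+2: 0.5070×0.41595 + 0.4930×0.087025 = 0.253790
  M+4: 0.5070×0.497025 + 0.4930×0.41595 = 0.457055
  M+6: 0.4930×0.497025 = 0.245033
Scale to base peak (0.457055) = 100: 9.7 : 55.5 : 100.0 : 53.6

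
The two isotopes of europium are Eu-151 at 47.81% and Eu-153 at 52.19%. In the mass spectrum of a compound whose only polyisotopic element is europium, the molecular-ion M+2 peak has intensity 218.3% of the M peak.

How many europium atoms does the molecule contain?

For n independent Eu atoms, I(M+2)/I(M) = n · (abundance Eu-153) / (abundance Eu-151) = n · 0.5219/0.4781.
n = 2.183 × 0.4781/0.5219 = 2.00 ≈ 2

2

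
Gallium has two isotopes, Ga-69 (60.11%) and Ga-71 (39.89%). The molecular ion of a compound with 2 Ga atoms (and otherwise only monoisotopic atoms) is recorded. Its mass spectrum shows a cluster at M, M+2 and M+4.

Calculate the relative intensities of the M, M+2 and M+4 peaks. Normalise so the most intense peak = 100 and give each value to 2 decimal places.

Expanding (0.6011 + 0.3989)^2:
P(M) = 0.6011^2 = 0.361321
P(M+2) = 2 × 0.6011^1 × 0.3989^1 = 0.479558
P(M+4) = 0.3989^2 = 0.159121
The M+2 peak is largest (0.479558); scaling to 100 gives 75.34 : 100.00 : 33.18.

75.34 : 100.00 : 33.18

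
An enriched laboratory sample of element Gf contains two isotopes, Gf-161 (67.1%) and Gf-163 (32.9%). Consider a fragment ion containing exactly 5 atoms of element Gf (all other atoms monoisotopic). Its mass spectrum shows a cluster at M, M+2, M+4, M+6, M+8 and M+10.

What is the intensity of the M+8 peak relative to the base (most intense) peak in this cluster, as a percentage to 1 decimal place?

11.8%

Binomial terms of (0.671 + 0.329)^5: M 0.1360, M+2 0.3335, M+4 0.3270, M+6 0.1603, M+8 0.0393, M+10 0.0039 → M+2 is the base peak.
P(M+2) = C(5,1) × 0.671^4 × 0.329^1 = 5 × 0.20271696 × 0.3290 = 0.333469 (base)
P(M+8) = C(5,4) × 0.671^1 × 0.329^4 = 5 × 0.6710 × 0.01171611 = 0.039308
Relative intensity = 0.039308 / 0.333469 × 100 = 11.8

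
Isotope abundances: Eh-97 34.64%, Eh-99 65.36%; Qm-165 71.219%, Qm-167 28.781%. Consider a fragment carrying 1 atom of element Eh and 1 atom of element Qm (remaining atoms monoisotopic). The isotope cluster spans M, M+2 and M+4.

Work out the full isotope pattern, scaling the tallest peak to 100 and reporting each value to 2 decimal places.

Element Eh pattern (n=1): 0.3464 : 0.6536
Element Qm pattern (n=1): 0.71219 : 0.28781
Convolve the two distributions (both contribute in 2-u steps):
  M: 0.3464×0.71219 = 0.246703
  M+2: 0.3464×0.28781 + 0.6536×0.71219 = 0.565185
  M+4: 0.6536×0.28781 = 0.188113
Scale to base peak (0.565185) = 100: 43.65 : 100.00 : 33.28

43.65 : 100.00 : 33.28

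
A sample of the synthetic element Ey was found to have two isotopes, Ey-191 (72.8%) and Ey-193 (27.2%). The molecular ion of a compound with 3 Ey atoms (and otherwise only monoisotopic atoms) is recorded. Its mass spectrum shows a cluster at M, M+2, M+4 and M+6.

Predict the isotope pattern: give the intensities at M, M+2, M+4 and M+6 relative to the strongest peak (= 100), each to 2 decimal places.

Each Ey atom is independently Ey-191 (p = 0.728) or Ey-193 (q = 0.272); the cluster is the binomial expansion (p + q)^3.
P(M) = 0.728^3 = 0.385828
P(M+2) = 3 × 0.728^2 × 0.272^1 = 0.432467
P(M+4) = 3 × 0.728^1 × 0.272^2 = 0.161581
P(M+6) = 0.272^3 = 0.020124
The M+2 peak is largest (0.432467); scaling to 100 gives 89.22 : 100.00 : 37.36 : 4.65.

89.22 : 100.00 : 37.36 : 4.65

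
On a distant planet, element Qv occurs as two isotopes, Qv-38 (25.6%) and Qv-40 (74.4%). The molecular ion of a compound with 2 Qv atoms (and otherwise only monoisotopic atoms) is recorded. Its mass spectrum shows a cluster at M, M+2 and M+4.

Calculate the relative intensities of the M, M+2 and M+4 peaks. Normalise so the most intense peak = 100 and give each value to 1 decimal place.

The 2 Qv atoms are independent, so intensities follow the terms of (0.256 + 0.744)^2.
P(M) = 0.256^2 = 0.065536
P(M+2) = 2 × 0.256^1 × 0.744^1 = 0.380928
P(M+4) = 0.744^2 = 0.553536
The M+4 peak is largest (0.553536); scaling to 100 gives 11.8 : 68.8 : 100.0.

11.8 : 68.8 : 100.0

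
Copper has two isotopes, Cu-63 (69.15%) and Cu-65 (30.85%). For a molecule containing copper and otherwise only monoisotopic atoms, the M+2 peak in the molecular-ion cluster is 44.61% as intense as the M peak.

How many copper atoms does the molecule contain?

With n Cu atoms, P(M+2)/P(M) = C(n,1)·p^(n−1)q / p^n = n·q/p = n · 0.3085/0.6915.
n = 0.4461 × 0.6915/0.3085 = 1.00 ≈ 1

1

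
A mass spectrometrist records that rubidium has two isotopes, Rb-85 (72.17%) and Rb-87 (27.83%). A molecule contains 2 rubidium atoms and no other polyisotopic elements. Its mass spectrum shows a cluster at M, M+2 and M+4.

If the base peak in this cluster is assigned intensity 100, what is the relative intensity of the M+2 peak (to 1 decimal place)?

77.1

Term probabilities: M 0.5209, M+2 0.4017, M+4 0.0775. Base peak = M.
P(M) = C(2,0) × 0.7217^2 × 0.2783^0 = 1 × 0.52085089 × 1.0000 = 0.520851 (base)
P(M+2) = C(2,1) × 0.7217^1 × 0.2783^1 = 2 × 0.7217 × 0.2783 = 0.401698
Relative intensity = 0.401698 / 0.520851 × 100 = 77.1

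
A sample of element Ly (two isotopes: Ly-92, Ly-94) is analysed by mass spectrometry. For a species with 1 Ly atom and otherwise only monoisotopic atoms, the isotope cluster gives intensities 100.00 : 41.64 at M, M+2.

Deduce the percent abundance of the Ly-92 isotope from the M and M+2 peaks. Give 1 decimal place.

70.6%

Let p = fractional abundance of Ly-92. I(M+2)/I(M) = [C(1,1)·p^0·(1−p)] / p^1 = 1·(1−p)/p = 41.64/100.00 = 0.4164
(1−p)/p = 0.4164/1 = 0.4164  ⇒  p = 1/(1 + 0.4164) = 0.7060
Ly-92: 70.6%, Ly-94: 29.4%.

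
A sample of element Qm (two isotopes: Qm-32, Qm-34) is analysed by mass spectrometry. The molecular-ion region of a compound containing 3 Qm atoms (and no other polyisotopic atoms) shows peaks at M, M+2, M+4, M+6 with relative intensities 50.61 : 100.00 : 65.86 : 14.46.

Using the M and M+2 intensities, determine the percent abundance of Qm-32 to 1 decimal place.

Write p for the Qm-32 fraction. I(M+2)/I(M) = [C(3,1)·p^2·(1−p)] / p^3 = 3·(1−p)/p = 100.00/50.61 = 1.9759
(1−p)/p = 1.9759/3 = 0.6586  ⇒  p = 1/(1 + 0.6586) = 0.6029
Qm-32: 60.3%, Qm-34: 39.7%.

60.3%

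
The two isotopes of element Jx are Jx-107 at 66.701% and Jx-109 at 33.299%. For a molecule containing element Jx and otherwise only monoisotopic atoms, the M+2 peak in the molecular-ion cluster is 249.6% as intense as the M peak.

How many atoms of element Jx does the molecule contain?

5

With n Jx atoms, P(M+2)/P(M) = C(n,1)·p^(n−1)q / p^n = n·q/p = n · 0.33299/0.66701.
n = 2.496 × 0.66701/0.33299 = 5.00 ≈ 5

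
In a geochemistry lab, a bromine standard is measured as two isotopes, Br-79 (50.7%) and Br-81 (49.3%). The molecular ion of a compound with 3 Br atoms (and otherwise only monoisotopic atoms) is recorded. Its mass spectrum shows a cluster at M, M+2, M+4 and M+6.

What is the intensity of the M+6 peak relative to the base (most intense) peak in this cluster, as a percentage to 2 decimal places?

(0.507 + 0.493)^3 gives M 0.1303, M+2 0.3802, M+4 0.3697, M+6 0.1198; the largest is M+2.
P(M+2) = C(3,1) × 0.507^2 × 0.493^1 = 3 × 0.257049 × 0.4930 = 0.380175 (base)
P(M+6) = C(3,3) × 0.507^0 × 0.493^3 = 1 × 1.0000 × 0.11982316 = 0.119823
Relative intensity = 0.119823 / 0.380175 × 100 = 31.52

31.52%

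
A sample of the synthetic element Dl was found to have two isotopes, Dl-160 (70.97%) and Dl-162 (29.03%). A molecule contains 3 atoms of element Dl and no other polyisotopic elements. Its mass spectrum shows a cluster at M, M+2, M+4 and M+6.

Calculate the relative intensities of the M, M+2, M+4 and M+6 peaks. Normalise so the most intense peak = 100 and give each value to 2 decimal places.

81.49 : 100.00 : 40.90 : 5.58

Expanding (0.7097 + 0.2903)^3:
P(M) = 0.7097^3 = 0.357458
P(M+2) = 3 × 0.7097^2 × 0.2903^1 = 0.438650
P(M+4) = 3 × 0.7097^1 × 0.2903^2 = 0.179428
P(M+6) = 0.2903^3 = 0.024465
The M+2 peak is largest (0.438650); scaling to 100 gives 81.49 : 100.00 : 40.90 : 5.58.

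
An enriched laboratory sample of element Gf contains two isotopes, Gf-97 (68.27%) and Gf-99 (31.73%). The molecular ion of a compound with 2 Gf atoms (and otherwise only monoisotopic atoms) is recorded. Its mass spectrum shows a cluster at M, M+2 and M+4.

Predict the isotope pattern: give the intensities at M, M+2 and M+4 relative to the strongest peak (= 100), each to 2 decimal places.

100.00 : 92.95 : 21.60

Expanding (0.6827 + 0.3173)^2:
P(M) = 0.6827^2 = 0.466079
P(M+2) = 2 × 0.6827^1 × 0.3173^1 = 0.433241
P(M+4) = 0.3173^2 = 0.100679
The M peak is largest (0.466079); scaling to 100 gives 100.00 : 92.95 : 21.60.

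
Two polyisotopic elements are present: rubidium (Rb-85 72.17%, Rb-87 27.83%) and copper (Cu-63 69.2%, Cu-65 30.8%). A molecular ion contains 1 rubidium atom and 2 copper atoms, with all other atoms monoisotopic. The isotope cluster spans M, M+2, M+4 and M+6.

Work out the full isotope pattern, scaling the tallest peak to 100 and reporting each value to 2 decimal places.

78.38 : 100.00 : 42.43 : 5.99

Rubidium pattern (n=1): 0.7217 : 0.2783
Copper pattern (n=2): 0.478864 : 0.426272 : 0.094864
Convolve the two distributions (both contribute in 2-u steps):
  M: 0.7217×0.478864 = 0.345596
  M+2: 0.7217×0.426272 + 0.2783×0.478864 = 0.440908
  M+4: 0.7217×0.094864 + 0.2783×0.426272 = 0.187095
  M+6: 0.2783×0.094864 = 0.026401
Scale to base peak (0.440908) = 100: 78.38 : 100.00 : 42.43 : 5.99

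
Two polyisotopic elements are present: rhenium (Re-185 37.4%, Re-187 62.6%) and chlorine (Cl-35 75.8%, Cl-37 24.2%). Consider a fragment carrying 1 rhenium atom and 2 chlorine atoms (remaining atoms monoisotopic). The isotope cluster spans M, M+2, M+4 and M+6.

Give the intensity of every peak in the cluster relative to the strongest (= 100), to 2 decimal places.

43.25 : 100.00 : 50.63 : 7.38

Rhenium pattern (n=1): 0.3740 : 0.6260
Chlorine pattern (n=2): 0.574564 : 0.366872 : 0.058564
Convolve the two distributions (both contribute in 2-u steps):
  M: 0.3740×0.574564 = 0.214887
  M+2: 0.3740×0.366872 + 0.6260×0.574564 = 0.496887
  M+4: 0.3740×0.058564 + 0.6260×0.366872 = 0.251565
  M+6: 0.6260×0.058564 = 0.036661
Scale to base peak (0.496887) = 100: 43.25 : 100.00 : 50.63 : 7.38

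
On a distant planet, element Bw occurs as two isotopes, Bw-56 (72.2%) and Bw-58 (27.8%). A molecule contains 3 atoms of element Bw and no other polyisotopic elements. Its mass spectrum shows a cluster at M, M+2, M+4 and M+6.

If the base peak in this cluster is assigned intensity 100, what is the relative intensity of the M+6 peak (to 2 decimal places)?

4.94

(0.722 + 0.278)^3 gives M 0.3764, M+2 0.4348, M+4 0.1674, M+6 0.0215; the largest is M+2.
P(M+2) = C(3,1) × 0.722^2 × 0.278^1 = 3 × 0.521284 × 0.2780 = 0.434751 (base)
P(M+6) = C(3,3) × 0.722^0 × 0.278^3 = 1 × 1.0000 × 0.02148495 = 0.021485
Relative intensity = 0.021485 / 0.434751 × 100 = 4.94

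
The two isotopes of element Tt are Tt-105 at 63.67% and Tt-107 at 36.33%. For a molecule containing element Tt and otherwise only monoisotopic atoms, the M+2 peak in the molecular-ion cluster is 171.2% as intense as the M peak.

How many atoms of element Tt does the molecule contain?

With n Tt atoms, P(M+2)/P(M) = C(n,1)·p^(n−1)q / p^n = n·q/p = n · 0.3633/0.6367.
n = 1.712 × 0.6367/0.3633 = 3.00 ≈ 3

3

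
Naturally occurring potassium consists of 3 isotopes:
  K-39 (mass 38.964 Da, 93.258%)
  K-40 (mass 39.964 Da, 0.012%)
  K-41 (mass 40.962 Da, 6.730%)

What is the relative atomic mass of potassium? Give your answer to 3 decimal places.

Ar = Σ fᵢ·mᵢ = 0.93258 × 38.964 + 0.00012 × 39.964 + 0.06730 × 40.962
= 36.3370 + 0.0048 + 2.7567 = 39.0985 Da

39.099 Da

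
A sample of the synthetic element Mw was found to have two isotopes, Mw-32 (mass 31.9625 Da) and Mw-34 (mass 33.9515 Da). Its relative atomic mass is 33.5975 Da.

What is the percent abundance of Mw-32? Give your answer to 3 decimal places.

17.798%

Writing the weighted mean with unknown fraction x of Mw-32:
31.9625·x + 33.9515·(1 − x) = 33.5975
(31.9625 − 33.9515)·x = 33.5975 − 33.9515
x = -0.3540 / -1.9890 = 0.17798 → 17.798% Mw-32, 82.202% Mw-34.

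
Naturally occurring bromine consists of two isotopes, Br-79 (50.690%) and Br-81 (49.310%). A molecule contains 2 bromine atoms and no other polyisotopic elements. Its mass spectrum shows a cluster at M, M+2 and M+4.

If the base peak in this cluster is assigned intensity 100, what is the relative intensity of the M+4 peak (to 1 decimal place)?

48.6

Binomial terms of (0.50690 + 0.49310)^2: M 0.2569, M+2 0.4999, M+4 0.2431 → M+2 is the base peak.
P(M+2) = C(2,1) × 0.50690^1 × 0.49310^1 = 2 × 0.5069 × 0.4931 = 0.499905 (base)
P(M+4) = C(2,2) × 0.50690^0 × 0.49310^2 = 1 × 1.0000 × 0.24314761 = 0.243148
Relative intensity = 0.243148 / 0.499905 × 100 = 48.6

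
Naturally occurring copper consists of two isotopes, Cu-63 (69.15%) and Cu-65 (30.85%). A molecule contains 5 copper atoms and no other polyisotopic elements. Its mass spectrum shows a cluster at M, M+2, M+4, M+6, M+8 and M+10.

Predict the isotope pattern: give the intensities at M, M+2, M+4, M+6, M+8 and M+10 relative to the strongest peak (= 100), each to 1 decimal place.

44.8 : 100.0 : 89.2 : 39.8 : 8.9 : 0.8

Expanding (0.6915 + 0.3085)^5:
P(M) = 0.6915^5 = 0.158111
P(M+2) = 5 × 0.6915^4 × 0.3085^1 = 0.352691
P(M+4) = 10 × 0.6915^3 × 0.3085^2 = 0.314693
P(M+6) = 10 × 0.6915^2 × 0.3085^3 = 0.140394
P(M+8) = 5 × 0.6915^1 × 0.3085^4 = 0.031317
P(M+10) = 0.3085^5 = 0.002794
The M+2 peak is largest (0.352691); scaling to 100 gives 44.8 : 100.0 : 89.2 : 39.8 : 8.9 : 0.8.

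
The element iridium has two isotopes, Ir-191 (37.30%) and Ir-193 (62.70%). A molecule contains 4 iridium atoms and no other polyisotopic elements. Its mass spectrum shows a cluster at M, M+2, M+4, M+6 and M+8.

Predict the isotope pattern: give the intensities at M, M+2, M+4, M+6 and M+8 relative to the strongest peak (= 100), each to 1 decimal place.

Each Ir atom is independently Ir-191 (p = 0.3730) or Ir-193 (q = 0.6270); the cluster is the binomial expansion (p + q)^4.
P(M) = 0.3730^4 = 0.019357
P(M+2) = 4 × 0.3730^3 × 0.6270^1 = 0.130153
P(M+4) = 6 × 0.3730^2 × 0.6270^2 = 0.328174
P(M+6) = 4 × 0.3730^1 × 0.6270^3 = 0.367766
P(M+8) = 0.6270^4 = 0.154550
The M+6 peak is largest (0.367766); scaling to 100 gives 5.3 : 35.4 : 89.2 : 100.0 : 42.0.

5.3 : 35.4 : 89.2 : 100.0 : 42.0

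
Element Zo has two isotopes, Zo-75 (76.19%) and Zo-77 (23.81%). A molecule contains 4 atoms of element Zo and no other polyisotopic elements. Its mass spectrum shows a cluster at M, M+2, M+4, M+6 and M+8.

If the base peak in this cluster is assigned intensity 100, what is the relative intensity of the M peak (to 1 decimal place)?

Binomial terms of (0.7619 + 0.2381)^4: M 0.3370, M+2 0.4212, M+4 0.1975, M+6 0.0411, M+8 0.0032 → M+2 is the base peak.
P(M+2) = C(4,1) × 0.7619^3 × 0.2381^1 = 4 × 0.44227656 × 0.2381 = 0.421224 (base)
P(M) = C(4,0) × 0.7619^4 × 0.2381^0 = 1 × 0.33697051 × 1.0000 = 0.336971
Relative intensity = 0.336971 / 0.421224 × 100 = 80.0

80.0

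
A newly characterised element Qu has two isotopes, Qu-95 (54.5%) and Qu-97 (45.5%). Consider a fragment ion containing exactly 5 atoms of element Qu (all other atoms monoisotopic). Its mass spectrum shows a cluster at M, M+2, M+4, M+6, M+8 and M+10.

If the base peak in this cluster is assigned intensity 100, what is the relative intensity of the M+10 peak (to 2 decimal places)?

5.82

Term probabilities: M 0.0481, M+2 0.2007, M+4 0.3351, M+6 0.2798, M+8 0.1168, M+10 0.0195. Base peak = M+4.
P(M+4) = C(5,2) × 0.545^3 × 0.455^2 = 10 × 0.16187863 × 0.207025 = 0.335129 (base)
P(M+10) = C(5,5) × 0.545^0 × 0.455^5 = 1 × 1.0000 × 0.019501 = 0.019501
Relative intensity = 0.019501 / 0.335129 × 100 = 5.82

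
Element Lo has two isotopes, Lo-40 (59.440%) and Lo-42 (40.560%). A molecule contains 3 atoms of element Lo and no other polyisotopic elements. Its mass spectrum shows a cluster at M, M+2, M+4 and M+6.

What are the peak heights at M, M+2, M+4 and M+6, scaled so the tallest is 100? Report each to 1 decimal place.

The 3 Lo atoms are independent, so intensities follow the terms of (0.59440 + 0.40560)^3.
P(M) = 0.59440^3 = 0.210008
P(M+2) = 3 × 0.59440^2 × 0.40560^1 = 0.429909
P(M+4) = 3 × 0.59440^1 × 0.40560^2 = 0.293357
P(M+6) = 0.40560^3 = 0.066726
The M+2 peak is largest (0.429909); scaling to 100 gives 48.8 : 100.0 : 68.2 : 15.5.

48.8 : 100.0 : 68.2 : 15.5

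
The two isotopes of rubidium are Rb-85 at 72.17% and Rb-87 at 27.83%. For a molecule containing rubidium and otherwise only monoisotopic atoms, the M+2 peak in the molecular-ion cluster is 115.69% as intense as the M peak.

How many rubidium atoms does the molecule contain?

The M+2/M ratio from n Rb atoms is n · q/p = n · 0.2783/0.7217.
n = 1.1569 × 0.7217/0.2783 = 3.00 ≈ 3

3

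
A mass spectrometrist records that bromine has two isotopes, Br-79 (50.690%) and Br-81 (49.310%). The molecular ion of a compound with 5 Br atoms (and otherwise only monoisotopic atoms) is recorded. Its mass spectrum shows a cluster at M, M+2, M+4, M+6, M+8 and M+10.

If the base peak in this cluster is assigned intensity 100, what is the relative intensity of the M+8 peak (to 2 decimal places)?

47.31

Binomial terms of (0.50690 + 0.49310)^5: M 0.0335, M+2 0.1628, M+4 0.3167, M+6 0.3081, M+8 0.1498, M+10 0.0292 → M+4 is the base peak.
P(M+4) = C(5,2) × 0.50690^3 × 0.49310^2 = 10 × 0.13024674 × 0.24314761 = 0.316692 (base)
P(M+8) = C(5,4) × 0.50690^1 × 0.49310^4 = 5 × 0.5069 × 0.05912076 = 0.149842
Relative intensity = 0.149842 / 0.316692 × 100 = 47.31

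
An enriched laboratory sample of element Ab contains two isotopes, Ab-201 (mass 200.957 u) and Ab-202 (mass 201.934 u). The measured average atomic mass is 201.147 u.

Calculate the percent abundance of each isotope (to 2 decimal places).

Let x be the fractional abundance of Ab-201; then Ab-202 has abundance 1 − x.
200.957·x + 201.934·(1 − x) = 201.147
(200.957 − 201.934)·x = 201.147 − 201.934
x = -0.787 / -0.977 = 0.80553 → 80.55% Ab-201, 19.45% Ab-202.

Ab-201: 80.55%, Ab-202: 19.45%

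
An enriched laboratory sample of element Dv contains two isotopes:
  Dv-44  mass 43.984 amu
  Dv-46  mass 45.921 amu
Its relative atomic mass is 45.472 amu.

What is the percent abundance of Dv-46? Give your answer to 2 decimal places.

Let x be the fractional abundance of Dv-44; then Dv-46 has abundance 1 − x.
43.984·x + 45.921·(1 − x) = 45.472
(43.984 − 45.921)·x = 45.472 − 45.921
x = -0.449 / -1.937 = 0.23180 → 23.18% Dv-44, 76.82% Dv-46.

76.82%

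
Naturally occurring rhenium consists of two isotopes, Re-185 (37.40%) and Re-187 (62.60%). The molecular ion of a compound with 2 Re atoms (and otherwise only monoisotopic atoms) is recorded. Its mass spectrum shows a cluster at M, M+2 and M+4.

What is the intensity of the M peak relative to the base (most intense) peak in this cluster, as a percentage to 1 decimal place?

29.9%

Binomial terms of (0.3740 + 0.6260)^2: M 0.1399, M+2 0.4682, M+4 0.3919 → M+2 is the base peak.
P(M+2) = C(2,1) × 0.3740^1 × 0.6260^1 = 2 × 0.3740 × 0.6260 = 0.468248 (base)
P(M) = C(2,0) × 0.3740^2 × 0.6260^0 = 1 × 0.139876 × 1.0000 = 0.139876
Relative intensity = 0.139876 / 0.468248 × 100 = 29.9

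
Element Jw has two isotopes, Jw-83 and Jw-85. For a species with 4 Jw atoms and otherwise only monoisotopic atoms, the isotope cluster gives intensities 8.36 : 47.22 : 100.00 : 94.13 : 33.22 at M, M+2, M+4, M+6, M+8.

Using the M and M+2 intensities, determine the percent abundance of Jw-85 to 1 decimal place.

58.5%

Write p for the Jw-83 fraction. I(M+2)/I(M) = [C(4,1)·p^3·(1−p)] / p^4 = 4·(1−p)/p = 47.22/8.36 = 5.6483
(1−p)/p = 5.6483/4 = 1.4121  ⇒  p = 1/(1 + 1.4121) = 0.4146
Jw-83: 41.5%, Jw-85: 58.5%.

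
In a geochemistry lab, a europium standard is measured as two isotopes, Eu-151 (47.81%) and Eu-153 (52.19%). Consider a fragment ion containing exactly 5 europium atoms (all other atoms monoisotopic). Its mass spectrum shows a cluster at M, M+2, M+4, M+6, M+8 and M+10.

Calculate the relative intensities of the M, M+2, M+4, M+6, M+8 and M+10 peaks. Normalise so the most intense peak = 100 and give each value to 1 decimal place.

Each Eu atom is independently Eu-151 (p = 0.4781) or Eu-153 (q = 0.5219); the cluster is the binomial expansion (p + q)^5.
P(M) = 0.4781^5 = 0.024980
P(M+2) = 5 × 0.4781^4 × 0.5219^1 = 0.136343
P(M+4) = 10 × 0.4781^3 × 0.5219^2 = 0.297667
P(M+6) = 10 × 0.4781^2 × 0.5219^3 = 0.324937
P(M+8) = 5 × 0.4781^1 × 0.5219^4 = 0.177353
P(M+10) = 0.5219^5 = 0.038720
The M+6 peak is largest (0.324937); scaling to 100 gives 7.7 : 42.0 : 91.6 : 100.0 : 54.6 : 11.9.

7.7 : 42.0 : 91.6 : 100.0 : 54.6 : 11.9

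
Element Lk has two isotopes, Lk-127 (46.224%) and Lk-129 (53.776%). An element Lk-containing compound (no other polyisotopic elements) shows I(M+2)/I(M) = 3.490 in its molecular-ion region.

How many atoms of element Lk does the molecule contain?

3

The M+2/M ratio from n Lk atoms is n · q/p = n · 0.53776/0.46224.
n = 3.490 × 0.46224/0.53776 = 3.00 ≈ 3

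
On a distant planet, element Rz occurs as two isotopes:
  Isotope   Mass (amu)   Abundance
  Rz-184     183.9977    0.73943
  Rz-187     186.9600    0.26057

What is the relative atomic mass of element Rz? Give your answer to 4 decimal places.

The abundance-weighted mean is 0.73943 × 183.9977 + 0.26057 × 186.9600
= 136.05342 + 48.71617 = 184.76959 amu

184.7696 amu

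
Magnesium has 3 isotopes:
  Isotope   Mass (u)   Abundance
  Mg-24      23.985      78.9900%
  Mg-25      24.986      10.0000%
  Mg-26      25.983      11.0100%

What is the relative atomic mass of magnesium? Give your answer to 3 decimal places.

24.305 u

Average mass = Σ (abundance × isotope mass) = 0.789900 × 23.985 + 0.100000 × 24.986 + 0.110100 × 25.983
= 18.9458 + 2.4986 + 2.8607 = 24.3051 u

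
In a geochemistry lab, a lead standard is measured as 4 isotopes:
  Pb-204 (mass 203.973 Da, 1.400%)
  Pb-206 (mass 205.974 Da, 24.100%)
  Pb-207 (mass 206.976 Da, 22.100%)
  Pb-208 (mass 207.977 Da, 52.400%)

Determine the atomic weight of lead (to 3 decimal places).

207.217 Da

Ar = Σ fᵢ·mᵢ = 0.01400 × 203.973 + 0.24100 × 205.974 + 0.22100 × 206.976 + 0.52400 × 207.977
= 2.8556 + 49.6397 + 45.7417 + 108.9799 = 207.2169 Da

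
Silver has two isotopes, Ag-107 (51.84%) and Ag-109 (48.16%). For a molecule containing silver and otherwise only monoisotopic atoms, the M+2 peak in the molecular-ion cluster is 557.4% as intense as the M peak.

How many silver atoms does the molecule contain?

6

For n independent Ag atoms, I(M+2)/I(M) = n · (abundance Ag-109) / (abundance Ag-107) = n · 0.4816/0.5184.
n = 5.574 × 0.5184/0.4816 = 6.00 ≈ 6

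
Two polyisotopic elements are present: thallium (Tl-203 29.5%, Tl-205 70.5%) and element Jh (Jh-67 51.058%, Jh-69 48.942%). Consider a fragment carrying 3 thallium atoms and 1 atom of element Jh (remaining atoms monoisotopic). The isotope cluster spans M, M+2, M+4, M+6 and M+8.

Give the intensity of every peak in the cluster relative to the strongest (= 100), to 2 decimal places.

3.33 : 27.03 : 79.83 : 100.00 : 43.51

Thallium pattern (n=3): 0.02567237 : 0.18405787 : 0.43986713 : 0.35040263
Element Jh pattern (n=1): 0.51058 : 0.48942
Convolve the two distributions (both contribute in 2-u steps):
  M: 0.02567237×0.51058 = 0.013108
  M+2: 0.02567237×0.48942 + 0.18405787×0.51058 = 0.106541
  M+4: 0.18405787×0.48942 + 0.43986713×0.51058 = 0.314669
  M+6: 0.43986713×0.48942 + 0.35040263×0.51058 = 0.394188
  M+8: 0.35040263×0.48942 = 0.171494
Scale to base peak (0.394188) = 100: 3.33 : 27.03 : 79.83 : 100.00 : 43.51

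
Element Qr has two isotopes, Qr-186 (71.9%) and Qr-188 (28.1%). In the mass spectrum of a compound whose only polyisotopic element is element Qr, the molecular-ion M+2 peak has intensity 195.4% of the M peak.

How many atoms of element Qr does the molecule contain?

With n Qr atoms, P(M+2)/P(M) = C(n,1)·p^(n−1)q / p^n = n·q/p = n · 0.281/0.719.
n = 1.954 × 0.719/0.281 = 5.00 ≈ 5

5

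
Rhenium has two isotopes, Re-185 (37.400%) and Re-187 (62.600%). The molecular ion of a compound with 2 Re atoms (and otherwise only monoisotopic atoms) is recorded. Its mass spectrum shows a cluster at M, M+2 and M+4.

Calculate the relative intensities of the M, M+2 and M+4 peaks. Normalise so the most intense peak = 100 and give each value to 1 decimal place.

Each Re atom is independently Re-185 (p = 0.37400) or Re-187 (q = 0.62600); the cluster is the binomial expansion (p + q)^2.
P(M) = 0.37400^2 = 0.139876
P(M+2) = 2 × 0.37400^1 × 0.62600^1 = 0.468248
P(M+4) = 0.62600^2 = 0.391876
The M+2 peak is largest (0.468248); scaling to 100 gives 29.9 : 100.0 : 83.7.

29.9 : 100.0 : 83.7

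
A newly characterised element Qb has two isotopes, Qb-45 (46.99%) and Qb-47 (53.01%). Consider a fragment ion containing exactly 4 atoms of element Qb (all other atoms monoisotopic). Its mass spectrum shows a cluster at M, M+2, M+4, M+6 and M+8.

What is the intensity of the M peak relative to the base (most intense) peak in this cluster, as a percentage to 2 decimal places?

13.10%

(0.4699 + 0.5301)^4 gives M 0.0488, M+2 0.2200, M+4 0.3723, M+6 0.2800, M+8 0.0790; the largest is M+4.
P(M+4) = C(4,2) × 0.4699^2 × 0.5301^2 = 6 × 0.22080601 × 0.28100601 = 0.372287 (base)
P(M) = C(4,0) × 0.4699^4 × 0.5301^0 = 1 × 0.04875529 × 1.0000 = 0.048755
Relative intensity = 0.048755 / 0.372287 × 100 = 13.10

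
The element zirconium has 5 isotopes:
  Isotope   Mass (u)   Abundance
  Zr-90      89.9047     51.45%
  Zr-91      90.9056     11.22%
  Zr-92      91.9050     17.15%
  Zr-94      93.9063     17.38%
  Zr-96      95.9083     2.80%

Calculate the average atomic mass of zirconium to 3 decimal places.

91.224 u

Average mass = Σ (abundance × isotope mass) = 0.5145 × 89.9047 + 0.1122 × 90.9056 + 0.1715 × 91.9050 + 0.1738 × 93.9063 + 0.0280 × 95.9083
= 46.25597 + 10.19961 + 15.76171 + 16.32091 + 2.68543 = 91.22363 u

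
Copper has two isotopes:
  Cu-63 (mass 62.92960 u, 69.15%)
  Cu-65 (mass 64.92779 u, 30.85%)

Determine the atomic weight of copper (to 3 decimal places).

Average mass = Σ (abundance × isotope mass) = 0.6915 × 62.92960 + 0.3085 × 64.92779
= 43.515818 + 20.030223 = 63.546041 u

63.546 u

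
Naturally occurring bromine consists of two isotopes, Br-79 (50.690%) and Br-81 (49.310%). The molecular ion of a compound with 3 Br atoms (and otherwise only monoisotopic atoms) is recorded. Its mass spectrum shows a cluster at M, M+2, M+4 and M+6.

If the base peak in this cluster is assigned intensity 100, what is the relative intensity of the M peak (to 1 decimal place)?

34.3

Binomial terms of (0.50690 + 0.49310)^3: M 0.1302, M+2 0.3801, M+4 0.3698, M+6 0.1199 → M+2 is the base peak.
P(M+2) = C(3,1) × 0.50690^2 × 0.49310^1 = 3 × 0.25694761 × 0.4931 = 0.380103 (base)
P(M) = C(3,0) × 0.50690^3 × 0.49310^0 = 1 × 0.13024674 × 1.0000 = 0.130247
Relative intensity = 0.130247 / 0.380103 × 100 = 34.3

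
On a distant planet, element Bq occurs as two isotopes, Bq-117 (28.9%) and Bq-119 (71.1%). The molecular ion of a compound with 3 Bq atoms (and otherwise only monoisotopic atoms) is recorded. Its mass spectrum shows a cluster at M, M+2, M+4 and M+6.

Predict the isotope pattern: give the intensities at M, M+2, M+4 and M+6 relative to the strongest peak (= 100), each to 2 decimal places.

5.51 : 40.65 : 100.00 : 82.01

Each Bq atom is independently Bq-117 (p = 0.289) or Bq-119 (q = 0.711); the cluster is the binomial expansion (p + q)^3.
P(M) = 0.289^3 = 0.024138
P(M+2) = 3 × 0.289^2 × 0.711^1 = 0.178150
P(M+4) = 3 × 0.289^1 × 0.711^2 = 0.438287
P(M+6) = 0.711^3 = 0.359425
The M+4 peak is largest (0.438287); scaling to 100 gives 5.51 : 40.65 : 100.00 : 82.01.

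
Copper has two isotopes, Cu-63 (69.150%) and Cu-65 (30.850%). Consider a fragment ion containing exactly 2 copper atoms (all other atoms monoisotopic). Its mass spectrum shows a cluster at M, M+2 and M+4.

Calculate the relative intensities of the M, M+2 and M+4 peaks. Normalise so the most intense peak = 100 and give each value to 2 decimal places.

Expanding (0.69150 + 0.30850)^2:
P(M) = 0.69150^2 = 0.478172
P(M+2) = 2 × 0.69150^1 × 0.30850^1 = 0.426656
P(M+4) = 0.30850^2 = 0.095172
The M peak is largest (0.478172); scaling to 100 gives 100.00 : 89.23 : 19.90.

100.00 : 89.23 : 19.90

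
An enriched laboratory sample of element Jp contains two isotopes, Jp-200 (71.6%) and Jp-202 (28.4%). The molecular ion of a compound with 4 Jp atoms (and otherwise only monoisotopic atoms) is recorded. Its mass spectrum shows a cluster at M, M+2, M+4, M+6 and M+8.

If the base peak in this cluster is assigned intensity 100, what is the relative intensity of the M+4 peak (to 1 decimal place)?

Term probabilities: M 0.2628, M+2 0.4170, M+4 0.2481, M+6 0.0656, M+8 0.0065. Base peak = M+2.
P(M+2) = C(4,1) × 0.716^3 × 0.284^1 = 4 × 0.3670617 × 0.2840 = 0.416982 (base)
P(M+4) = C(4,2) × 0.716^2 × 0.284^2 = 6 × 0.512656 × 0.080656 = 0.248093
Relative intensity = 0.248093 / 0.416982 × 100 = 59.5

59.5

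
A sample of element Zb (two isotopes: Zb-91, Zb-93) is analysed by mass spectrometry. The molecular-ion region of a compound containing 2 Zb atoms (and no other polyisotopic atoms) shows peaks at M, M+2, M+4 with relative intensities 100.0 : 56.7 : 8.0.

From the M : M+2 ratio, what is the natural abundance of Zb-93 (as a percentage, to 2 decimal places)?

Write p for the Zb-91 fraction. I(M+2)/I(M) = [C(2,1)·p^1·(1−p)] / p^2 = 2·(1−p)/p = 56.7/100.0 = 0.5670
(1−p)/p = 0.5670/2 = 0.2835  ⇒  p = 1/(1 + 0.2835) = 0.7791
Zb-91: 77.91%, Zb-93: 22.09%.

22.09%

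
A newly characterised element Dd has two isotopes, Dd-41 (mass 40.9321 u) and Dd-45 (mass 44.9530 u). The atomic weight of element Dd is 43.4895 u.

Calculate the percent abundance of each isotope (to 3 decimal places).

Dd-41: 36.397%, Dd-45: 63.603%

Let x be the fractional abundance of Dd-41; then Dd-45 has abundance 1 − x.
40.9321·x + 44.9530·(1 − x) = 43.4895
(40.9321 − 44.9530)·x = 43.4895 − 44.9530
x = -1.4635 / -4.0209 = 0.36397 → 36.397% Dd-41, 63.603% Dd-45.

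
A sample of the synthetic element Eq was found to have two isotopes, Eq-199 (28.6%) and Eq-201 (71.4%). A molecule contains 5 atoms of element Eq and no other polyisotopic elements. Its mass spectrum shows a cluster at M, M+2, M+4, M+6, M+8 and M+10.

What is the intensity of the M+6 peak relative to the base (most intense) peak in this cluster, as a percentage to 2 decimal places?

80.11%

Term probabilities: M 0.0019, M+2 0.0239, M+4 0.1193, M+6 0.2977, M+8 0.3716, M+10 0.1856. Base peak = M+8.
P(M+8) = C(5,4) × 0.286^1 × 0.714^4 = 5 × 0.2860 × 0.25989196 = 0.371646 (base)
P(M+6) = C(5,3) × 0.286^2 × 0.714^3 = 10 × 0.081796 × 0.36399434 = 0.297733
Relative intensity = 0.297733 / 0.371646 × 100 = 80.11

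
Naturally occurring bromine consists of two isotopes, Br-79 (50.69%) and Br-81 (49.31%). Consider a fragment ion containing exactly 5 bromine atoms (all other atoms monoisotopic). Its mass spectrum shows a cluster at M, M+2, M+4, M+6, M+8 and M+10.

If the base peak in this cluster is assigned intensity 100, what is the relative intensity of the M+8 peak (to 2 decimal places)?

47.31

Term probabilities: M 0.0335, M+2 0.1628, M+4 0.3167, M+6 0.3081, M+8 0.1498, M+10 0.0292. Base peak = M+4.
P(M+4) = C(5,2) × 0.5069^3 × 0.4931^2 = 10 × 0.13024674 × 0.24314761 = 0.316692 (base)
P(M+8) = C(5,4) × 0.5069^1 × 0.4931^4 = 5 × 0.5069 × 0.05912076 = 0.149842
Relative intensity = 0.149842 / 0.316692 × 100 = 47.31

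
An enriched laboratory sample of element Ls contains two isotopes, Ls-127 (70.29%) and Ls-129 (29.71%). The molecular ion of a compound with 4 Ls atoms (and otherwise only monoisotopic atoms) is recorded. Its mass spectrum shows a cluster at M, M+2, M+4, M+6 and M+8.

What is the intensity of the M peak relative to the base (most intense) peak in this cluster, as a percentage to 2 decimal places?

Term probabilities: M 0.2441, M+2 0.4127, M+4 0.2617, M+6 0.0737, M+8 0.0078. Base peak = M+2.
P(M+2) = C(4,1) × 0.7029^3 × 0.2971^1 = 4 × 0.34728069 × 0.2971 = 0.412708 (base)
P(M) = C(4,0) × 0.7029^4 × 0.2971^0 = 1 × 0.24410359 × 1.0000 = 0.244104
Relative intensity = 0.244104 / 0.412708 × 100 = 59.15

59.15%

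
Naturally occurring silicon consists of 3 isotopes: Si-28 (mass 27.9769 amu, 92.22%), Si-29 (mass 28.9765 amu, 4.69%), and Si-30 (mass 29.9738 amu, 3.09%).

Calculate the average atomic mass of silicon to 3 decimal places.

The abundance-weighted mean is 0.9222 × 27.9769 + 0.0469 × 28.9765 + 0.0309 × 29.9738
= 25.80030 + 1.35900 + 0.92619 = 28.08549 amu

28.085 amu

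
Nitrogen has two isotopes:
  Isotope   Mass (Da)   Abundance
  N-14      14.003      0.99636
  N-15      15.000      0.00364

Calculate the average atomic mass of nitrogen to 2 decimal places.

Ar = Σ fᵢ·mᵢ = 0.99636 × 14.003 + 0.00364 × 15.000
= 13.9520 + 0.0546 = 14.0066 Da

14.01 Da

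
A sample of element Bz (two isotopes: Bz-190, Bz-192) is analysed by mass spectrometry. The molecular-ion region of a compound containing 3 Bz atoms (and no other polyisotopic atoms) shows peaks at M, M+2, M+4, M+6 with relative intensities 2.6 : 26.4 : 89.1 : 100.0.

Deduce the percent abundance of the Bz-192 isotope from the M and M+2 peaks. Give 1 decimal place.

If p is the fraction of Bz that is Bz-190, then I(M+2)/I(M) = [C(3,1)·p^2·(1−p)] / p^3 = 3·(1−p)/p = 26.4/2.6 = 10.1538
(1−p)/p = 10.1538/3 = 3.3846  ⇒  p = 1/(1 + 3.3846) = 0.2281
Bz-190: 22.8%, Bz-192: 77.2%.

77.2%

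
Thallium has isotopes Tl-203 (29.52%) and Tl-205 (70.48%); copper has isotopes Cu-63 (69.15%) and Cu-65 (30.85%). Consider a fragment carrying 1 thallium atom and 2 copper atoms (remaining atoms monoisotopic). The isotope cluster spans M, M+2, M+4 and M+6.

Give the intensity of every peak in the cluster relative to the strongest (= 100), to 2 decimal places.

Thallium pattern (n=1): 0.2952 : 0.7048
Copper pattern (n=2): 0.47817225 : 0.4266555 : 0.09517225
Convolve the two distributions (both contribute in 2-u steps):
  M: 0.2952×0.47817225 = 0.141156
  M+2: 0.2952×0.4266555 + 0.7048×0.47817225 = 0.462965
  M+4: 0.2952×0.09517225 + 0.7048×0.4266555 = 0.328802
  M+6: 0.7048×0.09517225 = 0.067077
Scale to base peak (0.462965) = 100: 30.49 : 100.00 : 71.02 : 14.49

30.49 : 100.00 : 71.02 : 14.49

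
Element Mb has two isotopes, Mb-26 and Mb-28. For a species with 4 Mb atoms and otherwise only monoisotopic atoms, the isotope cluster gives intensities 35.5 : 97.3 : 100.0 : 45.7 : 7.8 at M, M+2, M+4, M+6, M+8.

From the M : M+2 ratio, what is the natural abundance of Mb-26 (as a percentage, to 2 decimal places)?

Let p = fractional abundance of Mb-26. I(M+2)/I(M) = [C(4,1)·p^3·(1−p)] / p^4 = 4·(1−p)/p = 97.3/35.5 = 2.7408
(1−p)/p = 2.7408/4 = 0.6852  ⇒  p = 1/(1 + 0.6852) = 0.5934
Mb-26: 59.34%, Mb-28: 40.66%.

59.34%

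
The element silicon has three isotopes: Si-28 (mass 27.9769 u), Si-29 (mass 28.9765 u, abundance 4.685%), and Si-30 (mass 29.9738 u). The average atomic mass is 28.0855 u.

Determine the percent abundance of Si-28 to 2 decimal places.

92.22%

The remaining 95.315% is split between Si-28 (fraction x) and Si-30 (fraction 0.95315 − x).
Substituting: 27.9769x + 29.9738(0.95315 − x) = 26.727950975
(27.9769 − 29.9738)x = -1.841576495  ⇒  x = 0.92222, y = 0.03093
Si-28: 92.22%, Si-30: 3.09%.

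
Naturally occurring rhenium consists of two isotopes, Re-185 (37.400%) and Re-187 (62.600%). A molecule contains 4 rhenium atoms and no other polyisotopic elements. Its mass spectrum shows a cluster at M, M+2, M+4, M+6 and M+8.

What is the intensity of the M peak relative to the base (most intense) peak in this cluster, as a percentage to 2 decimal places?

Binomial terms of (0.37400 + 0.62600)^4: M 0.0196, M+2 0.1310, M+4 0.3289, M+6 0.3670, M+8 0.1536 → M+6 is the base peak.
P(M+6) = C(4,3) × 0.37400^1 × 0.62600^3 = 4 × 0.3740 × 0.24531438 = 0.366990 (base)
P(M) = C(4,0) × 0.37400^4 × 0.62600^0 = 1 × 0.0195653 × 1.0000 = 0.019565
Relative intensity = 0.019565 / 0.366990 × 100 = 5.33

5.33%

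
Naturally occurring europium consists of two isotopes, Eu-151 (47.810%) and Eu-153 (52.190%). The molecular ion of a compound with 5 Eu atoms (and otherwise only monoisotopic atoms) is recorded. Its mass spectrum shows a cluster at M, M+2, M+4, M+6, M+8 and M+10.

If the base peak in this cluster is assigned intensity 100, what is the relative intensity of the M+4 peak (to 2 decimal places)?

(0.47810 + 0.52190)^5 gives M 0.0250, M+2 0.1363, M+4 0.2977, M+6 0.3249, M+8 0.1774, M+10 0.0387; the largest is M+6.
P(M+6) = C(5,3) × 0.47810^2 × 0.52190^3 = 10 × 0.22857961 × 0.14215492 = 0.324937 (base)
P(M+4) = C(5,2) × 0.47810^3 × 0.52190^2 = 10 × 0.10928391 × 0.27237961 = 0.297667
Relative intensity = 0.297667 / 0.324937 × 100 = 91.61

91.61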